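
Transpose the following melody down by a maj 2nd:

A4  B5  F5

A4 to G4
B5 to A5
F5 to Eb5

G4 A5 Eb5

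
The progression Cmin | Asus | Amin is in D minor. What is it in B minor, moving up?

Amin F#sus F#min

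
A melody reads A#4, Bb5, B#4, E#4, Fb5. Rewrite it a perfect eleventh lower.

A perfect eleventh down from A#4 gives E#3.
Bb5 down a perfect eleventh is F4.
B#4: an eleventh down reaches F, and 17 semitones makes it F##3.
E#4: an eleventh down reaches B, and 17 semitones makes it B#2.
Fb5: an eleventh down reaches C, and 17 semitones makes it Cb4.

E#3 F4 F##3 B#2 Cb4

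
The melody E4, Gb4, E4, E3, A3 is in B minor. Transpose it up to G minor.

From B up to G is a minor sixth; apply that to each pitch.
E4 -> C5
Gb4 -> Ebb5
E4 -> C5
E3 -> C4
A3 -> F4

C5 Ebb5 C5 C4 F4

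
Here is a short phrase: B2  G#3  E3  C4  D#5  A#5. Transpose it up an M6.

G#3 E#4 C#4 A4 B#5 F##6

B2: a sixth up reaches G, and 9 semitones makes it G#3.
G#3: a sixth up reaches E, and 9 semitones makes it E#4.
A major sixth up from E3 gives C#4.
C4: a sixth up reaches A, and 9 semitones makes it A4.
D#5: a sixth up reaches B, and 9 semitones makes it B#5.
A#5: a sixth up reaches F, and 9 semitones makes it F##6.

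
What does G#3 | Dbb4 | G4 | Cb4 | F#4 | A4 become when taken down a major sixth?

G#3 down a major sixth is B2.
Dbb4 down a major sixth is Fbb3.
A major sixth down from G4 gives Bb3.
A major sixth down from Cb4 gives Ebb3.
F#4 down a major sixth is A3.
A4 down a major sixth is C4.

B2 Fbb3 Bb3 Ebb3 A3 C4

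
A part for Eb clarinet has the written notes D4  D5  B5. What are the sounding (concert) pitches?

F4 F5 D6

Written C4 on the Eb clarinet sounds as Eb4, a minor third higher; apply that shift to every note.
D4 -> F4
D5 -> F5
B5 -> D6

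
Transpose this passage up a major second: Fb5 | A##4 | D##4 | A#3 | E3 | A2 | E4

Gb5 B##4 E##4 B#3 F#3 B2 F#4

A major second up from Fb5 gives Gb5.
A##4: a second up reaches B, and 2 semitones makes it B##4.
D##4 up a major second is E##4.
A#3: a second up reaches B, and 2 semitones makes it B#3.
E3 up a major second is F#3.
A major second up from A2 gives B2.
E4: a second up reaches F, and 2 semitones makes it F#4.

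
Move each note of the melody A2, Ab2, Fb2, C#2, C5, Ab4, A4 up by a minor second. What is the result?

A2 up a minor second is Bb2.
A minor second up from Ab2 gives Bbb2.
Fb2 up a minor second is Gbb2.
C#2 up a minor second is D2.
A minor second up from C5 gives Db5.
Ab4 up a minor second is Bbb4.
A4: a second up reaches B, and 1 semitone makes it Bb4.

Bb2 Bbb2 Gbb2 D2 Db5 Bbb4 Bb4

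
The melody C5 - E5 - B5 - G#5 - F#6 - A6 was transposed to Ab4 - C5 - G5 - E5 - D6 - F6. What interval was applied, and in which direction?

down a major third

From C5 to Ab4 is 3 letter names — a third of some quality.
Ab4 to C5 is 4 semitones, which makes it a major third; the second version is lower, so the direction is down.
Checking another pair — A6 → F6 — gives the same interval.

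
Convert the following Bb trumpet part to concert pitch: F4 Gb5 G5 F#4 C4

The Bb trumpet sounds a major second below written, so transpose each written note down a major second.
F4 → Eb4
Gb5 → Fb5
G5 → F5
F#4 → E4
C4 → Bb3

Eb4 Fb5 F5 E4 Bb3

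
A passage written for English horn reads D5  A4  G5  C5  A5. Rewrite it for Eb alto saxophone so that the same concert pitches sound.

First find concert pitch: the English horn sounds a perfect fifth below written, so D5 A4 G5 C5 A5 sounds G4 D4 C5 F4 D5.
Then write for Eb alto saxophone: it sounds a major sixth below written, so the part must be a major sixth above concert.
G4 → E5
D4 → B4
C5 → A5
F4 → D5
D5 → B5

E5 B4 A5 D5 B5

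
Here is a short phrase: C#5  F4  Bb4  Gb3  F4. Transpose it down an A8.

C#5 -> C4
F4 -> Fb3
Bb4 -> Bbb3
Gb3 -> Gbb2
F4 -> Fb3

C4 Fb3 Bbb3 Gbb2 Fb3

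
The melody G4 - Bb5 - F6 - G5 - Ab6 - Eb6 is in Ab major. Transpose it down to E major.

Ab major to E major down is a diminished fourth, so every note moves down by that interval.
G4 → D#4
Bb5 → F#5
F6 → C#6
G5 → D#5
Ab6 → E6
Eb6 → B5

D#4 F#5 C#6 D#5 E6 B5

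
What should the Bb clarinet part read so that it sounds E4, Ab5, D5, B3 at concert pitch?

Written C4 sounds as Bb3 on the Bb clarinet, so concert pitches are written a major second up.
E4 to F#4
Ab5 to Bb5
D5 to E5
B3 to C#4

F#4 Bb5 E5 C#4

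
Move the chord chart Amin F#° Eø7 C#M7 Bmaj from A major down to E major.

A major down to E major is a perfect fourth; each chord root moves by that interval while the quality stays the same.
Amin: root A down a perfect fourth → E, giving Emin.
F#°: root F# down a perfect fourth → C#, giving C#°.
Eø7: root E down a perfect fourth → B, giving Bø7.
C#M7: root C# down a perfect fourth → G#, giving G#M7.
Bmaj: root B down a perfect fourth → F#, giving F#maj.

Emin C#° Bø7 G#M7 F#maj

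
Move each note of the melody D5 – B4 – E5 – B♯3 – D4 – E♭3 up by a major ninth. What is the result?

E6 C#6 F#6 C##5 E5 F4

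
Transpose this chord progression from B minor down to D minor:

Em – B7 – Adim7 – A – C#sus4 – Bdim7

Gm D7 Cdim7 C Esus4 Ddim7

B minor down to D minor is a major sixth; each chord root moves by that interval while the quality stays the same.
Em: root E down a major sixth → G, giving Gm.
B7: root B down a major sixth → D, giving D7.
Adim7: root A down a major sixth → C, giving Cdim7.
A: root A down a major sixth → C, giving C.
C#sus4: root C# down a major sixth → E, giving Esus4.
Bdim7: root B down a major sixth → D, giving Ddim7.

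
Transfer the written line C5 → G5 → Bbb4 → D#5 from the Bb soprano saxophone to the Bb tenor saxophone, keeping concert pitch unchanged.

C6 G6 Bbb5 D#6

First find concert pitch: the Bb soprano saxophone sounds a major second below written, so C5 G5 Bbb4 D#5 sounds Bb4 F5 Abb4 C#5.
Then write for Bb tenor saxophone: it sounds a major ninth below written, so the part must be a major ninth above concert.
Bb4 → C6
F5 → G6
Abb4 → Bbb5
C#5 → D#6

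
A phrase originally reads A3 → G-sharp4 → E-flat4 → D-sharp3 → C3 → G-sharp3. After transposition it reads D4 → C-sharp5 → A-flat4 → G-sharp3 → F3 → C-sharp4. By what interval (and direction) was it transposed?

up a perfect fourth

Take the first pair: A3 → D4. A to D spans 4 letter names, so the interval is some kind of fourth.
A3 to D4 is 5 semitones, which makes it a perfect fourth; the second version is higher, so the direction is up.
Checking another pair — G#3 → C#4 — gives the same interval.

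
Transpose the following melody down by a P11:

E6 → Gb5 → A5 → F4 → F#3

B4 Db4 E4 C3 C#2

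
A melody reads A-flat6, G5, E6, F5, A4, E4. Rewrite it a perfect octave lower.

Ab5 G4 E5 F4 A3 E3

Ab6 down a perfect octave is Ab5.
A perfect octave down from G5 gives G4.
E6: an octave down reaches E, and 12 semitones makes it E5.
A perfect octave down from F5 gives F4.
A4: an octave down reaches A, and 12 semitones makes it A3.
A perfect octave down from E4 gives E3.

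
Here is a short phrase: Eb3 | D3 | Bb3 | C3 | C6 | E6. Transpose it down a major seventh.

Eb3 down a major seventh is Fb2.
D3: a seventh down reaches E, and 11 semitones makes it Eb2.
A major seventh down from Bb3 gives Cb3.
C3 down a major seventh is Db2.
C6 down a major seventh is Db5.
E6: a seventh down reaches F, and 11 semitones makes it F5.

Fb2 Eb2 Cb3 Db2 Db5 F5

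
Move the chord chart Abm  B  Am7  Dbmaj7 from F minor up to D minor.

Fm G# F#m7 Bbmaj7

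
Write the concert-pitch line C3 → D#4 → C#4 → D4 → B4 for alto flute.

F3 G#4 F#4 G4 E5

The alto flute sounds a perfect fourth below written, so the written part must be a perfect fourth above concert — transpose each note up.
C3 becomes F3
D#4 becomes G#4
C#4 becomes F#4
D4 becomes G4
B4 becomes E5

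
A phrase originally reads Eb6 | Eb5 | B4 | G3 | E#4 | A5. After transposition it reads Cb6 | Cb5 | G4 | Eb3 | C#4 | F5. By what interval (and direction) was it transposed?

down a major third

From Eb6 to Cb6 is 3 letter names — a third of some quality.
Cb6 to Eb6 is 4 semitones, which makes it a major third; the second version is lower, so the direction is down.
Checking another pair — A5 → F5 — gives the same interval.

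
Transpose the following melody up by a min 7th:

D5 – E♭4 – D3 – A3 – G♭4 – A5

C6 Db5 C4 G4 Fb5 G6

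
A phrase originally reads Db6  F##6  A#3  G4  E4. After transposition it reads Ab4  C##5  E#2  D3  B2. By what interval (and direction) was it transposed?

Take the first pair: Db6 → Ab4. D to A spans 11 letter names, so the interval is some kind of eleventh.
Ab4 to Db6 is 17 semitones, which makes it a perfect eleventh; the second version is lower, so the direction is down.
Checking another pair — E4 → B2 — gives the same interval.

down a perfect eleventh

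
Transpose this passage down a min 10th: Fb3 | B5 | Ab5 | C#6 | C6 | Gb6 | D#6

Db2 G#4 F4 A#4 A4 Eb5 B#4

Fb3 gives Db2
B5 gives G#4
Ab5 gives F4
C#6 gives A#4
C6 gives A4
Gb6 gives Eb5
D#6 gives B#4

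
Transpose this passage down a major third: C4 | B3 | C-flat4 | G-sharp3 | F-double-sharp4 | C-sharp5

Ab3 G3 Abb3 E3 D#4 A4

C4 down a major third is Ab3.
B3 down a major third is G3.
Cb4: a third down reaches A, and 4 semitones makes it Abb3.
G#3: a third down reaches E, and 4 semitones makes it E3.
F##4: a third down reaches D, and 4 semitones makes it D#4.
A major third down from C#5 gives A4.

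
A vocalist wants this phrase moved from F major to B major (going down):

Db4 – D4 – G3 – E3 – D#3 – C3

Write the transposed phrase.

F major to B major down is a diminished fifth, so every note moves down by that interval.
Db4 to G3
D4 to G#3
G3 to C#3
E3 to A#2
D#3 to G##2
C3 to F#2

G3 G#3 C#3 A#2 G##2 F#2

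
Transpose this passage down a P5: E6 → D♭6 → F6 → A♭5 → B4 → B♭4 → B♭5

A5 Gb5 Bb5 Db5 E4 Eb4 Eb5

E6 becomes A5
Db6 becomes Gb5
F6 becomes Bb5
Ab5 becomes Db5
B4 becomes E4
Bb4 becomes Eb4
Bb5 becomes Eb5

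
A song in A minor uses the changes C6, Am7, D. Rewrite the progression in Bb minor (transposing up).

Db6 Bbm7 Eb

A minor up to Bb minor is a minor second; each chord root moves by that interval while the quality stays the same.
C6: root C up a minor second → Db, giving Db6.
Am7: root A up a minor second → Bb, giving Bbm7.
D: root D up a minor second → Eb, giving Eb.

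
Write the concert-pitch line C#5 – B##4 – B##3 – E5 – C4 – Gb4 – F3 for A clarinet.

E5 D##5 D##4 G5 Eb4 Bbb4 Ab3

The A clarinet sounds a minor third below written, so the written part must be a minor third above concert — transpose each note up.
C#5 to E5
B##4 to D##5
B##3 to D##4
E5 to G5
C4 to Eb4
Gb4 to Bbb4
F3 to Ab3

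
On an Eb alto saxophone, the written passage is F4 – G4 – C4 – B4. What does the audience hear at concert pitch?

Ab3 Bb3 Eb3 D4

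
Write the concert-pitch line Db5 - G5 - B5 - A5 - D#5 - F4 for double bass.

Db6 G6 B6 A6 D#6 F5

Written C4 sounds as C3 on the double bass, so concert pitches are written a perfect octave up.
Db5 gives Db6
G5 gives G6
B5 gives B6
A5 gives A6
D#5 gives D#6
F4 gives F5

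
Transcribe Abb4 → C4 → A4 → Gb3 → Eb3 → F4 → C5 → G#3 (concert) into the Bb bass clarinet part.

Bbb5 D5 B5 Ab4 F4 G5 D6 A#4

The Bb bass clarinet sounds a major ninth below written, so the written part must be a major ninth above concert — transpose each note up.
Abb4 gives Bbb5
C4 gives D5
A4 gives B5
Gb3 gives Ab4
Eb3 gives F4
F4 gives G5
C5 gives D6
G#3 gives A#4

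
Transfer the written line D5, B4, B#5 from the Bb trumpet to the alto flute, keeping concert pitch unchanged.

First find concert pitch: the Bb trumpet sounds a major second below written, so D5 B4 B#5 sounds C5 A4 A#5.
Then write for alto flute: it sounds a perfect fourth below written, so the part must be a perfect fourth above concert.
C5 → F5
A4 → D5
A#5 → D#6

F5 D5 D#6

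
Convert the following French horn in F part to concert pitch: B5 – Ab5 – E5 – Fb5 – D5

E5 Db5 A4 Bbb4 G4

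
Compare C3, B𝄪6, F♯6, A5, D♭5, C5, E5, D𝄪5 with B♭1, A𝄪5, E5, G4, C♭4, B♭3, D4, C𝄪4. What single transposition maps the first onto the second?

Take the first pair: C3 → Bb1. C to B spans 9 letter names, so the interval is some kind of ninth.
Bb1 to C3 is 14 semitones, which makes it a major ninth; the second version is lower, so the direction is down.
Checking another pair — D##5 → C##4 — gives the same interval.

down a major ninth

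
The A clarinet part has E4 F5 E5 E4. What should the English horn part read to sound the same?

First find concert pitch: the A clarinet sounds a minor third below written, so E4 F5 E5 E4 sounds C#4 D5 C#5 C#4.
Then write for English horn: it sounds a perfect fifth below written, so the part must be a perfect fifth above concert.
C#4 → G#4
D5 → A5
C#5 → G#5
C#4 → G#4

G#4 A5 G#5 G#4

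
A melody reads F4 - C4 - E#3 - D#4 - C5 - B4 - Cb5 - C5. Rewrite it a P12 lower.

Bb2 F2 A#1 G#2 F3 E3 Fb3 F3

A perfect twelfth down from F4 gives Bb2.
C4: a twelfth down reaches F, and 19 semitones makes it F2.
E#3 down a perfect twelfth is A#1.
D#4 down a perfect twelfth is G#2.
C5: a twelfth down reaches F, and 19 semitones makes it F3.
B4: a twelfth down reaches E, and 19 semitones makes it E3.
Cb5 down a perfect twelfth is Fb3.
A perfect twelfth down from C5 gives F3.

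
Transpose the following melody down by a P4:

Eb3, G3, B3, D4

A perfect fourth down from Eb3 gives Bb2.
A perfect fourth down from G3 gives D3.
A perfect fourth down from B3 gives F#3.
D4: a fourth down reaches A, and 5 semitones makes it A3.

Bb2 D3 F#3 A3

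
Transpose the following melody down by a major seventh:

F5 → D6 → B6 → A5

Gb4 Eb5 C6 Bb4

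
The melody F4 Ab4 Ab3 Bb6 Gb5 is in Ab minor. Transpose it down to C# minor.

A#3 C#4 C#3 D#6 B4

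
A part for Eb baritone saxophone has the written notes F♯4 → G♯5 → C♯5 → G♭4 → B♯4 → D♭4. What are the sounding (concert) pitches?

Written C4 on the Eb baritone saxophone sounds as Eb2, a major thirteenth lower; apply that shift to every note.
F#4 to A2
G#5 to B3
C#5 to E3
Gb4 to Bbb2
B#4 to D#3
Db4 to Fb2

A2 B3 E3 Bbb2 D#3 Fb2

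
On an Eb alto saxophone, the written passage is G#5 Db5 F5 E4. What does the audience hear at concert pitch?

Written C4 on the Eb alto saxophone sounds as Eb3, a major sixth lower; apply that shift to every note.
G#5 to B4
Db5 to Fb4
F5 to Ab4
E4 to G3

B4 Fb4 Ab4 G3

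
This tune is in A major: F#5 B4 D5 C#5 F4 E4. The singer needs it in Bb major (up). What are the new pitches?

From A up to Bb is a minor second; apply that to each pitch.
F#5 becomes G5
B4 becomes C5
D5 becomes Eb5
C#5 becomes D5
F4 becomes Gb4
E4 becomes F4

G5 C5 Eb5 D5 Gb4 F4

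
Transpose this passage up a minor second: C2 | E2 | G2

Db2 F2 Ab2

C2 gives Db2
E2 gives F2
G2 gives Ab2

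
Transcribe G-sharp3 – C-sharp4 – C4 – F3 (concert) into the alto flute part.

C#4 F#4 F4 Bb3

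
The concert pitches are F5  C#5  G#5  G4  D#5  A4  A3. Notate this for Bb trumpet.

G5 D#5 A#5 A4 E#5 B4 B3

The Bb trumpet sounds a major second below written, so the written part must be a major second above concert — transpose each note up.
F5 -> G5
C#5 -> D#5
G#5 -> A#5
G4 -> A4
D#5 -> E#5
A4 -> B4
A3 -> B3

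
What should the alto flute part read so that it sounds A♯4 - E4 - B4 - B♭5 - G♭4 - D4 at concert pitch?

D#5 A4 E5 Eb6 Cb5 G4

Written C4 sounds as G3 on the alto flute, so concert pitches are written a perfect fourth up.
A#4 -> D#5
E4 -> A4
B4 -> E5
Bb5 -> Eb6
Gb4 -> Cb5
D4 -> G4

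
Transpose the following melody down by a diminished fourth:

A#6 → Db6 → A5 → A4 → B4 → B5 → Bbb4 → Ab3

A#6: a fourth down reaches E, and 4 semitones makes it E##6.
A diminished fourth down from Db6 gives A5.
A5: a fourth down reaches E, and 4 semitones makes it E#5.
A4: a fourth down reaches E, and 4 semitones makes it E#4.
B4: a fourth down reaches F, and 4 semitones makes it F##4.
B5 down a diminished fourth is F##5.
Bbb4: a fourth down reaches F, and 4 semitones makes it F4.
Ab3 down a diminished fourth is E3.

E##6 A5 E#5 E#4 F##4 F##5 F4 E3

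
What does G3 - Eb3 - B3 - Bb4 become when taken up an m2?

Ab3 Fb3 C4 Cb5

G3 → Ab3
Eb3 → Fb3
B3 → C4
Bb4 → Cb5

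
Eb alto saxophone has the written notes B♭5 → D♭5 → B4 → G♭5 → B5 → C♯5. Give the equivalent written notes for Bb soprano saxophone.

Eb5 Gb4 E4 Cb5 E5 F#4

First find concert pitch: the Eb alto saxophone sounds a major sixth below written, so B♭5 D♭5 B4 G♭5 B5 C♯5 sounds Db5 Fb4 D4 Bbb4 D5 E4.
Then write for Bb soprano saxophone: it sounds a major second below written, so the part must be a major second above concert.
Db5 → Eb5
Fb4 → Gb4
D4 → E4
Bbb4 → Cb5
D5 → E5
E4 → F#4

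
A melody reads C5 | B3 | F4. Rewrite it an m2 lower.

C5 -> B4
B3 -> A#3
F4 -> E4

B4 A#3 E4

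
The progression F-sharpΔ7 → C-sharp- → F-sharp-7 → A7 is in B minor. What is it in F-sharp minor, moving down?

B minor down to F-sharp minor is a perfect fourth; each chord root moves by that interval while the quality stays the same.
F-sharpΔ7: root F-sharp down a perfect fourth → C#, giving C#Δ7.
C-sharp-: root C-sharp down a perfect fourth → G#, giving G#-.
F-sharp-7: root F-sharp down a perfect fourth → C#, giving C#-7.
A7: root A down a perfect fourth → E, giving E7.

C#Δ7 G#- C#-7 E7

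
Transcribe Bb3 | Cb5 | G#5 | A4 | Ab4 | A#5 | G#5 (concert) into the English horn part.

F4 Gb5 D#6 E5 Eb5 E#6 D#6

Written C4 sounds as F3 on the English horn, so concert pitches are written a perfect fifth up.
Bb3 becomes F4
Cb5 becomes Gb5
G#5 becomes D#6
A4 becomes E5
Ab4 becomes Eb5
A#5 becomes E#6
G#5 becomes D#6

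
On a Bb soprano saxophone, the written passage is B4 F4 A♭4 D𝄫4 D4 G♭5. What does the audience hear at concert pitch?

A4 Eb4 Gb4 Cbb4 C4 Fb5

Written C4 on the Bb soprano saxophone sounds as Bb3, a major second lower; apply that shift to every note.
B4 -> A4
F4 -> Eb4
Ab4 -> Gb4
Dbb4 -> Cbb4
D4 -> C4
Gb5 -> Fb5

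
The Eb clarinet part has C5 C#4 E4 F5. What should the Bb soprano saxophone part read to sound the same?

First find concert pitch: the Eb clarinet sounds a minor third above written, so C5 C#4 E4 F5 sounds Eb5 E4 G4 Ab5.
Then write for Bb soprano saxophone: it sounds a major second below written, so the part must be a major second above concert.
Eb5 → F5
E4 → F#4
G4 → A4
Ab5 → Bb5

F5 F#4 A4 Bb5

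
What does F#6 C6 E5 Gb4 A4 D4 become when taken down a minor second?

F#6 becomes E#6
C6 becomes B5
E5 becomes D#5
Gb4 becomes F4
A4 becomes G#4
D4 becomes C#4

E#6 B5 D#5 F4 G#4 C#4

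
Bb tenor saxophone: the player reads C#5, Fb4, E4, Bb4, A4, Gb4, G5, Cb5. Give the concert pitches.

B3 Ebb3 D3 Ab3 G3 Fb3 F4 Bbb3

The Bb tenor saxophone sounds a major ninth below written, so transpose each written note down a major ninth.
C#5 gives B3
Fb4 gives Ebb3
E4 gives D3
Bb4 gives Ab3
A4 gives G3
Gb4 gives Fb3
G5 gives F4
Cb5 gives Bbb3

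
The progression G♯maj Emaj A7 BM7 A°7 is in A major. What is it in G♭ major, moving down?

Fmaj Dbmaj Gb7 AbM7 Gb°7

A major down to G♭ major is an augmented second; each chord root moves by that interval while the quality stays the same.
G♯maj: root G♯ down an augmented second → F, giving Fmaj.
Emaj: root E down an augmented second → Db, giving Dbmaj.
A7: root A down an augmented second → Gb, giving Gb7.
BM7: root B down an augmented second → Ab, giving AbM7.
A°7: root A down an augmented second → Gb, giving Gb°7.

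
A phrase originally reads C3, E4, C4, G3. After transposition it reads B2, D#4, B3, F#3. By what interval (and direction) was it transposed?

down a minor second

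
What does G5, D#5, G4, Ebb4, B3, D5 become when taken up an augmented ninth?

An augmented ninth up from G5 gives A#6.
D#5 up an augmented ninth is E##6.
G4 up an augmented ninth is A#5.
Ebb4 up an augmented ninth is F5.
B3 up an augmented ninth is C##5.
An augmented ninth up from D5 gives E#6.

A#6 E##6 A#5 F5 C##5 E#6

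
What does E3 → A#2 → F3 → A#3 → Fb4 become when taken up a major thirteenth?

E3 -> C#5
A#2 -> F##4
F3 -> D5
A#3 -> F##5
Fb4 -> Db6

C#5 F##4 D5 F##5 Db6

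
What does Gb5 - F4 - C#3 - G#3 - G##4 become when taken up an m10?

A minor tenth up from Gb5 gives Bbb6.
F4 up a minor tenth is Ab5.
C#3 up a minor tenth is E4.
A minor tenth up from G#3 gives B4.
G##4: a tenth up reaches B, and 15 semitones makes it B#5.

Bbb6 Ab5 E4 B4 B#5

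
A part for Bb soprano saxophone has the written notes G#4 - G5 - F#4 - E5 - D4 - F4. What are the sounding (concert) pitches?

The Bb soprano saxophone sounds a major second below written, so transpose each written note down a major second.
G#4 → F#4
G5 → F5
F#4 → E4
E5 → D5
D4 → C4
F4 → Eb4

F#4 F5 E4 D5 C4 Eb4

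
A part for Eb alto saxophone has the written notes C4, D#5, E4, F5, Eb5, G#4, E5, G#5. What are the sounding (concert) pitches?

The Eb alto saxophone sounds a major sixth below written, so transpose each written note down a major sixth.
C4 gives Eb3
D#5 gives F#4
E4 gives G3
F5 gives Ab4
Eb5 gives Gb4
G#4 gives B3
E5 gives G4
G#5 gives B4

Eb3 F#4 G3 Ab4 Gb4 B3 G4 B4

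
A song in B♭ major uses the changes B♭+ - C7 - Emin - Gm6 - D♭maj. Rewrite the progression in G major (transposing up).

B♭ major up to G major is a major sixth; each chord root moves by that interval while the quality stays the same.
B♭+: root B♭ up a major sixth → G, giving G+.
C7: root C up a major sixth → A, giving A7.
Emin: root E up a major sixth → C#, giving C#min.
Gm6: root G up a major sixth → E, giving Em6.
D♭maj: root D♭ up a major sixth → Bb, giving Bbmaj.

G+ A7 C#min Em6 Bbmaj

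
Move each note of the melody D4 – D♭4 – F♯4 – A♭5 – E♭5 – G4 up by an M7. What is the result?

C#5 C5 E#5 G6 D6 F#5

D4 up a major seventh is C#5.
Db4 up a major seventh is C5.
F#4: a seventh up reaches E, and 11 semitones makes it E#5.
A major seventh up from Ab5 gives G6.
Eb5: a seventh up reaches D, and 11 semitones makes it D6.
G4: a seventh up reaches F, and 11 semitones makes it F#5.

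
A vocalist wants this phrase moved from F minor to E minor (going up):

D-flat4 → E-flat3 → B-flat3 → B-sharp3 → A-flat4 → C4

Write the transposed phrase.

C5 D4 A4 A##4 G5 B4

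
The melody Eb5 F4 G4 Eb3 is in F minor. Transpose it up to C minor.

From F up to C is a perfect fifth; apply that to each pitch.
Eb5 to Bb5
F4 to C5
G4 to D5
Eb3 to Bb3

Bb5 C5 D5 Bb3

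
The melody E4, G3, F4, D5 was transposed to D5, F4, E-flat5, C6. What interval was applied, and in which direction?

Take the first pair: E4 → D5. E to D spans 7 letter names, so the interval is some kind of seventh.
E4 to D5 is 10 semitones, which makes it a minor seventh; the second version is higher, so the direction is up.
Checking another pair — D5 → C6 — gives the same interval.

up a minor seventh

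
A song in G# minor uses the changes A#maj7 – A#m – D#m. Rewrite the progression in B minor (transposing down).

G# minor down to B minor is a major sixth; each chord root moves by that interval while the quality stays the same.
A#maj7: root A# down a major sixth → C#, giving C#maj7.
A#m: root A# down a major sixth → C#, giving C#m.
D#m: root D# down a major sixth → F#, giving F#m.

C#maj7 C#m F#m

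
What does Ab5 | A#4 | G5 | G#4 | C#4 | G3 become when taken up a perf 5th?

Eb6 E#5 D6 D#5 G#4 D4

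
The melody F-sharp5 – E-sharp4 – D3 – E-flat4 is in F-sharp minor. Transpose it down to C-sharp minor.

C#5 B#3 A2 Bb3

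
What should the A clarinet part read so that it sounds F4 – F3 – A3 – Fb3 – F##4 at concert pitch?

Ab4 Ab3 C4 Abb3 A#4

Written C4 sounds as A3 on the A clarinet, so concert pitches are written a minor third up.
F4 gives Ab4
F3 gives Ab3
A3 gives C4
Fb3 gives Abb3
F##4 gives A#4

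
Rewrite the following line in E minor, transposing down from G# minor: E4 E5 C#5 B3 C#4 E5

C4 C5 A4 G3 A3 C5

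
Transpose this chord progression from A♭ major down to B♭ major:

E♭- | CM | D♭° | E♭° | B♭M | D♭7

A♭ major down to B♭ major is a minor seventh; each chord root moves by that interval while the quality stays the same.
E♭-: root E♭ down a minor seventh → F, giving F-.
CM: root C down a minor seventh → D, giving DM.
D♭°: root D♭ down a minor seventh → Eb, giving Eb°.
E♭°: root E♭ down a minor seventh → F, giving F°.
B♭M: root B♭ down a minor seventh → C, giving CM.
D♭7: root D♭ down a minor seventh → Eb, giving Eb7.

F- DM Eb° F° CM Eb7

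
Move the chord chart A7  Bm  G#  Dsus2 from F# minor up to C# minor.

E7 F#m D# Asus2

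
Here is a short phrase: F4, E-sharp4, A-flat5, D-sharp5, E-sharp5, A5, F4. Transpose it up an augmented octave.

F#5 E##5 A6 D##6 E##6 A#6 F#5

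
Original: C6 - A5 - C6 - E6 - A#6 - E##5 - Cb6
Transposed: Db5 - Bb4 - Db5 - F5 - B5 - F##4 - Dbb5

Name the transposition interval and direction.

From C6 to Db5 is 7 letter names — a seventh of some quality.
Db5 to C6 is 11 semitones, which makes it a major seventh; the second version is lower, so the direction is down.
Checking another pair — Cb6 → Dbb5 — gives the same interval.

down a major seventh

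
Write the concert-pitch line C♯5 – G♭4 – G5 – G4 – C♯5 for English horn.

G#5 Db5 D6 D5 G#5

Written C4 sounds as F3 on the English horn, so concert pitches are written a perfect fifth up.
C#5 to G#5
Gb4 to Db5
G5 to D6
G4 to D5
C#5 to G#5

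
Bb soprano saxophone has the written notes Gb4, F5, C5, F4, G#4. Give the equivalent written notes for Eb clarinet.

Db4 C5 G4 C4 D#4

First find concert pitch: the Bb soprano saxophone sounds a major second below written, so Gb4 F5 C5 F4 G#4 sounds Fb4 Eb5 Bb4 Eb4 F#4.
Then write for Eb clarinet: it sounds a minor third above written, so the part must be a minor third below concert.
Fb4 → Db4
Eb5 → C5
Bb4 → G4
Eb4 → C4
F#4 → D#4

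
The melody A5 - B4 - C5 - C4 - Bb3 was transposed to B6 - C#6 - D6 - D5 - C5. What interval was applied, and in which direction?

up a major ninth

Take the first pair: A5 → B6. A to B spans 9 letter names, so the interval is some kind of ninth.
A5 to B6 is 14 semitones, which makes it a major ninth; the second version is higher, so the direction is up.
Checking another pair — Bb3 → C5 — gives the same interval.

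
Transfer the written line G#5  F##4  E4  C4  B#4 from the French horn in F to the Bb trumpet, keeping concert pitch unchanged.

D#5 C##4 B3 G3 F##4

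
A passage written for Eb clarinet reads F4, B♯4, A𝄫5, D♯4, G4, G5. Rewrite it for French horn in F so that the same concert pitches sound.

Eb5 A#5 Gbb6 C#5 F5 F6

First find concert pitch: the Eb clarinet sounds a minor third above written, so F4 B♯4 A𝄫5 D♯4 G4 G5 sounds Ab4 D#5 Cbb6 F#4 Bb4 Bb5.
Then write for French horn in F: it sounds a perfect fifth below written, so the part must be a perfect fifth above concert.
Ab4 → Eb5
D#5 → A#5
Cbb6 → Gbb6
F#4 → C#5
Bb4 → F5
Bb5 → F6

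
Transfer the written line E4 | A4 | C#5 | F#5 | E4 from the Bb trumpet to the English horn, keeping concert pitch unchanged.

A4 D5 F#5 B5 A4

First find concert pitch: the Bb trumpet sounds a major second below written, so E4 A4 C#5 F#5 E4 sounds D4 G4 B4 E5 D4.
Then write for English horn: it sounds a perfect fifth below written, so the part must be a perfect fifth above concert.
D4 → A4
G4 → D5
B4 → F#5
E5 → B5
D4 → A4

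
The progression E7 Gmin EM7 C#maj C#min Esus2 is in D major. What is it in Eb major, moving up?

D major up to Eb major is a minor second; each chord root moves by that interval while the quality stays the same.
E7: root E up a minor second → F, giving F7.
Gmin: root G up a minor second → Ab, giving Abmin.
EM7: root E up a minor second → F, giving FM7.
C#maj: root C# up a minor second → D, giving Dmaj.
C#min: root C# up a minor second → D, giving Dmin.
Esus2: root E up a minor second → F, giving Fsus2.

F7 Abmin FM7 Dmaj Dmin Fsus2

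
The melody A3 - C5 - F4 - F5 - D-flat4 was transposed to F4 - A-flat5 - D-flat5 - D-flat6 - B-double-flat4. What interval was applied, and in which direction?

Take the first pair: A3 → F4. A to F spans 6 letter names, so the interval is some kind of sixth.
A3 to F4 is 8 semitones, which makes it a minor sixth; the second version is higher, so the direction is up.
Checking another pair — Db4 → Bbb4 — gives the same interval.

up a minor sixth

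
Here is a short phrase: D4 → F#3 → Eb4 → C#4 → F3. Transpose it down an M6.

D4: a sixth down reaches F, and 9 semitones makes it F3.
F#3: a sixth down reaches A, and 9 semitones makes it A2.
Eb4 down a major sixth is Gb3.
C#4: a sixth down reaches E, and 9 semitones makes it E3.
F3: a sixth down reaches A, and 9 semitones makes it Ab2.

F3 A2 Gb3 E3 Ab2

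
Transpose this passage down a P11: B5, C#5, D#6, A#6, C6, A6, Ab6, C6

F#4 G#3 A#4 E#5 G4 E5 Eb5 G4

B5 gives F#4
C#5 gives G#3
D#6 gives A#4
A#6 gives E#5
C6 gives G4
A6 gives E5
Ab6 gives Eb5
C6 gives G4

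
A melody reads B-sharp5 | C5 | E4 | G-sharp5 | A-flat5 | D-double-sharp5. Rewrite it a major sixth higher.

B#5 gives G##6
C5 gives A5
E4 gives C#5
G#5 gives E#6
Ab5 gives F6
D##5 gives B##5

G##6 A5 C#5 E#6 F6 B##5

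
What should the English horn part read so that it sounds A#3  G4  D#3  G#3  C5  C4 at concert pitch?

The English horn sounds a perfect fifth below written, so the written part must be a perfect fifth above concert — transpose each note up.
A#3 -> E#4
G4 -> D5
D#3 -> A#3
G#3 -> D#4
C5 -> G5
C4 -> G4

E#4 D5 A#3 D#4 G5 G4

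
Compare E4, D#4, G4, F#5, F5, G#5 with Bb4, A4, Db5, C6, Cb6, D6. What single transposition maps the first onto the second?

Take the first pair: E4 → Bb4. E to B spans 5 letter names, so the interval is some kind of fifth.
E4 to Bb4 is 6 semitones, which makes it a diminished fifth; the second version is higher, so the direction is up.
Checking another pair — G#5 → D6 — gives the same interval.

up a diminished fifth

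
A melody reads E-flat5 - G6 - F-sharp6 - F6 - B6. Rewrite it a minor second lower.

D5 F#6 E#6 E6 A#6

Eb5 gives D5
G6 gives F#6
F#6 gives E#6
F6 gives E6
B6 gives A#6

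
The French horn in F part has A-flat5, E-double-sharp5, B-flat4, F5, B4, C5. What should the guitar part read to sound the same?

Db6 A##5 Eb5 Bb5 E5 F5

First find concert pitch: the French horn in F sounds a perfect fifth below written, so A-flat5 E-double-sharp5 B-flat4 F5 B4 C5 sounds Db5 A##4 Eb4 Bb4 E4 F4.
Then write for guitar: it sounds a perfect octave below written, so the part must be a perfect octave above concert.
Db5 → Db6
A##4 → A##5
Eb4 → Eb5
Bb4 → Bb5
E4 → E5
F4 → F5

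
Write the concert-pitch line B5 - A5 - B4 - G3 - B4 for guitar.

The guitar sounds a perfect octave below written, so the written part must be a perfect octave above concert — transpose each note up.
B5 -> B6
A5 -> A6
B4 -> B5
G3 -> G4
B4 -> B5

B6 A6 B5 G4 B5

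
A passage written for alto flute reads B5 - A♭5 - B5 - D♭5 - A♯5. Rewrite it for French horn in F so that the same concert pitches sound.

C#6 Bb5 C#6 Eb5 B#5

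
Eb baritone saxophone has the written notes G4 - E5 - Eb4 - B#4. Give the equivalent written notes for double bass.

Bb3 G4 Gb3 D#4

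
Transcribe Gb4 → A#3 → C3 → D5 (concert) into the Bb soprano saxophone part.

Ab4 B#3 D3 E5

Written C4 sounds as Bb3 on the Bb soprano saxophone, so concert pitches are written a major second up.
Gb4 gives Ab4
A#3 gives B#3
C3 gives D3
D5 gives E5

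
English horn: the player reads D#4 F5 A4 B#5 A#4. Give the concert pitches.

The English horn sounds a perfect fifth below written, so transpose each written note down a perfect fifth.
D#4 becomes G#3
F5 becomes Bb4
A4 becomes D4
B#5 becomes E#5
A#4 becomes D#4

G#3 Bb4 D4 E#5 D#4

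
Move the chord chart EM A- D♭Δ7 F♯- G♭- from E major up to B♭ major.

BbM Eb- AbbΔ7 C- Dbb-

E major up to B♭ major is a diminished fifth; each chord root moves by that interval while the quality stays the same.
EM: root E up a diminished fifth → Bb, giving BbM.
A-: root A up a diminished fifth → Eb, giving Eb-.
D♭Δ7: root D♭ up a diminished fifth → Abb, giving AbbΔ7.
F♯-: root F♯ up a diminished fifth → C, giving C-.
G♭-: root G♭ up a diminished fifth → Dbb, giving Dbb-.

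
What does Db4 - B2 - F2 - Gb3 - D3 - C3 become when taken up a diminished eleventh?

Gbb5 Eb4 Bbb3 Cbb5 Gb4 Fb4

Db4 to Gbb5
B2 to Eb4
F2 to Bbb3
Gb3 to Cbb5
D3 to Gb4
C3 to Fb4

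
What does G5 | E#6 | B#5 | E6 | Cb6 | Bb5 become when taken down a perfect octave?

G5 down a perfect octave is G4.
A perfect octave down from E#6 gives E#5.
B#5: an octave down reaches B, and 12 semitones makes it B#4.
E6 down a perfect octave is E5.
Cb6: an octave down reaches C, and 12 semitones makes it Cb5.
A perfect octave down from Bb5 gives Bb4.

G4 E#5 B#4 E5 Cb5 Bb4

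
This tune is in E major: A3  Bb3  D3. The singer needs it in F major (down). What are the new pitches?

From E down to F is a major seventh; apply that to each pitch.
A3 → Bb2
Bb3 → Cb3
D3 → Eb2

Bb2 Cb3 Eb2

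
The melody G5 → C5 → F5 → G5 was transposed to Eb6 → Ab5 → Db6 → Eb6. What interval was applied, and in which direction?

Take the first pair: G5 → Eb6. G to E spans 6 letter names, so the interval is some kind of sixth.
G5 to Eb6 is 8 semitones, which makes it a minor sixth; the second version is higher, so the direction is up.
Checking another pair — G5 → Eb6 — gives the same interval.

up a minor sixth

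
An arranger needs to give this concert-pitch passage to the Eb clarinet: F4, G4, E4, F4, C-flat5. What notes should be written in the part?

D4 E4 C#4 D4 Ab4

The Eb clarinet sounds a minor third above written, so the written part must be a minor third below concert — transpose each note down.
F4 → D4
G4 → E4
E4 → C#4
F4 → D4
Cb5 → Ab4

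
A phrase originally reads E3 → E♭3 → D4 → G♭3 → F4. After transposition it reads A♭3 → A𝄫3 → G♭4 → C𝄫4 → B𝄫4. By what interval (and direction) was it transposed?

up a diminished fourth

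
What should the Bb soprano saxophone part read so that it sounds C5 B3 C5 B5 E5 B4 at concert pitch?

D5 C#4 D5 C#6 F#5 C#5

Written C4 sounds as Bb3 on the Bb soprano saxophone, so concert pitches are written a major second up.
C5 gives D5
B3 gives C#4
C5 gives D5
B5 gives C#6
E5 gives F#5
B4 gives C#5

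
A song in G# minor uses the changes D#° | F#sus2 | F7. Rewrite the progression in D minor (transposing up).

A° Csus2 Cb7

G# minor up to D minor is a diminished fifth; each chord root moves by that interval while the quality stays the same.
D#°: root D# up a diminished fifth → A, giving A°.
F#sus2: root F# up a diminished fifth → C, giving Csus2.
F7: root F up a diminished fifth → Cb, giving Cb7.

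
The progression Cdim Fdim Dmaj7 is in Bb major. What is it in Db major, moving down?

Ebdim Abdim Fmaj7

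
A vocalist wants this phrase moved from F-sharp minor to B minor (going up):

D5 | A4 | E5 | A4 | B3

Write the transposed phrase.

From F-sharp up to B is a perfect fourth; apply that to each pitch.
D5 to G5
A4 to D5
E5 to A5
A4 to D5
B3 to E4

G5 D5 A5 D5 E4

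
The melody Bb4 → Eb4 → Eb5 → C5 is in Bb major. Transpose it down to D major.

Bb major to D major down is a minor sixth, so every note moves down by that interval.
Bb4 to D4
Eb4 to G3
Eb5 to G4
C5 to E4

D4 G3 G4 E4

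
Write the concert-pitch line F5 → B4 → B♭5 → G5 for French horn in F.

C6 F#5 F6 D6

The French horn in F sounds a perfect fifth below written, so the written part must be a perfect fifth above concert — transpose each note up.
F5 to C6
B4 to F#5
Bb5 to F6
G5 to D6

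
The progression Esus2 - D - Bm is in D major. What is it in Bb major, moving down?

Csus2 Bb Gm

D major down to Bb major is a major third; each chord root moves by that interval while the quality stays the same.
Esus2: root E down a major third → C, giving Csus2.
D: root D down a major third → Bb, giving Bb.
Bm: root B down a major third → G, giving Gm.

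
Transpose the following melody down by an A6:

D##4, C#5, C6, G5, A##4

D##4 down an augmented sixth is F#3.
C#5 down an augmented sixth is Eb4.
C6: a sixth down reaches E, and 10 semitones makes it Ebb5.
G5 down an augmented sixth is Bbb4.
A##4 down an augmented sixth is C#4.

F#3 Eb4 Ebb5 Bbb4 C#4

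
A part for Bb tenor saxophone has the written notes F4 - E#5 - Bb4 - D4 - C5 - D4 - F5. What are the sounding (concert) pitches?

The Bb tenor saxophone sounds a major ninth below written, so transpose each written note down a major ninth.
F4 to Eb3
E#5 to D#4
Bb4 to Ab3
D4 to C3
C5 to Bb3
D4 to C3
F5 to Eb4

Eb3 D#4 Ab3 C3 Bb3 C3 Eb4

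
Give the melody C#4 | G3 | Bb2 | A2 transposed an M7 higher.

C#4 up a major seventh is B#4.
A major seventh up from G3 gives F#4.
A major seventh up from Bb2 gives A3.
A2: a seventh up reaches G, and 11 semitones makes it G#3.

B#4 F#4 A3 G#3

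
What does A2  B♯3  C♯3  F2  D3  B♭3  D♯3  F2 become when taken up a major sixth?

F#3 G##4 A#3 D3 B3 G4 B#3 D3

A2 becomes F#3
B#3 becomes G##4
C#3 becomes A#3
F2 becomes D3
D3 becomes B3
Bb3 becomes G4
D#3 becomes B#3
F2 becomes D3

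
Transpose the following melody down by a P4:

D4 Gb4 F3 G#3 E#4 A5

D4 gives A3
Gb4 gives Db4
F3 gives C3
G#3 gives D#3
E#4 gives B#3
A5 gives E5

A3 Db4 C3 D#3 B#3 E5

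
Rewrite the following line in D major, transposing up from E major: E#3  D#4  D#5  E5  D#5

D#4 C#5 C#6 D6 C#6

E major to D major up is a minor seventh, so every note moves up by that interval.
E#3 -> D#4
D#4 -> C#5
D#5 -> C#6
E5 -> D6
D#5 -> C#6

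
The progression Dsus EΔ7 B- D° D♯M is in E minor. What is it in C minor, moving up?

E minor up to C minor is a minor sixth; each chord root moves by that interval while the quality stays the same.
Dsus: root D up a minor sixth → Bb, giving Bbsus.
EΔ7: root E up a minor sixth → C, giving CΔ7.
B-: root B up a minor sixth → G, giving G-.
D°: root D up a minor sixth → Bb, giving Bb°.
D♯M: root D♯ up a minor sixth → B, giving BM.

Bbsus CΔ7 G- Bb° BM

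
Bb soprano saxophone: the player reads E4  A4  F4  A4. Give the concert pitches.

The Bb soprano saxophone sounds a major second below written, so transpose each written note down a major second.
E4 to D4
A4 to G4
F4 to Eb4
A4 to G4

D4 G4 Eb4 G4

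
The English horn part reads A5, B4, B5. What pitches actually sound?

D5 E4 E5

Written C4 on the English horn sounds as F3, a perfect fifth lower; apply that shift to every note.
A5 -> D5
B4 -> E4
B5 -> E5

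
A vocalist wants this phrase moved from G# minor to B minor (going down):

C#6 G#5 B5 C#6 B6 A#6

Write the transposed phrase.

From G# down to B is a major sixth; apply that to each pitch.
C#6 becomes E5
G#5 becomes B4
B5 becomes D5
C#6 becomes E5
B6 becomes D6
A#6 becomes C#6

E5 B4 D5 E5 D6 C#6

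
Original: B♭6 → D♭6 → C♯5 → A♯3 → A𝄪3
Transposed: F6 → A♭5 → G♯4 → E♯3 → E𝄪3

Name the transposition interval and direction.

Take the first pair: Bb6 → F6. B to F spans 4 letter names, so the interval is some kind of fourth.
F6 to Bb6 is 5 semitones, which makes it a perfect fourth; the second version is lower, so the direction is down.
Checking another pair — A##3 → E##3 — gives the same interval.

down a perfect fourth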